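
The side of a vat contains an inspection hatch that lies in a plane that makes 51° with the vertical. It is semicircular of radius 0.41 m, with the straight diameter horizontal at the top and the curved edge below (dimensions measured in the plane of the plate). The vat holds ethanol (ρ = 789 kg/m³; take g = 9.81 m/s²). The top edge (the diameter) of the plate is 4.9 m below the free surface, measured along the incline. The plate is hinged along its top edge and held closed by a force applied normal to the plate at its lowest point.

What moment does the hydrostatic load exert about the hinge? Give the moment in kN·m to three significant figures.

M ≈ 1.15 kN·m

γ = ρg = 789 × 9.81 / 1000 = 7.74009 kN/m³.
The plate makes 51° with the vertical, i.e. θ = 90° − 51° = 39° to the horizontal. Measuring y along the incline from the free-surface line, vertical depth h = y·sinθ with sinθ = 0.629320.
The centroid of a semicircle lies 4r/(3π) = 0.174009 m from the diameter, here below the top edge, so y_c = 4.9 + 0.174009 = 5.07401 m and h_c = 5.07401 × 0.629320 = 3.19318 m.
A = πr²/2 = π × 0.41²/2 = 0.264051 m².
Resultant F = γ·h_c·A = 7.74009 × 3.19318 × 0.264051 = 6.52615 kN.
I_c = (π/8 − 8/(9π))·r⁴ = 0.109757 × 0.41⁴ = 0.00310147 m⁴.
Centre of pressure: y_p = y_c + I_c/(y_c·A) = 5.07401 + 0.00310147/(5.07401 × 0.264051) = 5.07401 + 0.00231488 = 5.07632 m along the plane.
The resultant acts 0.174009 + 0.00231488 = 0.176324 m (along the plate) below the hinge at the top edge, so the moment about the hinge is M = F × 0.176324 = 6.52615 × 0.176324 = 1.15072 kN·m.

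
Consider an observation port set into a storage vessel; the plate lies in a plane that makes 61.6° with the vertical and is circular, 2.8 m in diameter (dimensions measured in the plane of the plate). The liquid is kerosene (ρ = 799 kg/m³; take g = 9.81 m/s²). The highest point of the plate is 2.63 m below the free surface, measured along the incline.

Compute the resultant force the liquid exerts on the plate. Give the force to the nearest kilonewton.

γ = ρg = 799 × 9.81 / 1000 = 7.83819 kN/m³.
The plate makes 61.6° with the vertical, i.e. θ = 90° − 61.6° = 28.4° to the horizontal. Measuring y along the incline from the free-surface line, vertical depth h = y·sinθ with sinθ = 0.475624.
The centroid is at the centre, 1.4 m below the top of the plate, so y_c = 2.63 + 1.4 = 4.03 m and h_c = 4.03 × 0.475624 = 1.91676 m.
A = π(1.4)² = 6.15752 m².
Resultant F = γ·h_c·A = 7.83819 × 1.91676 × 6.15752 = 92.5101 kN.

F ≈ 93 kN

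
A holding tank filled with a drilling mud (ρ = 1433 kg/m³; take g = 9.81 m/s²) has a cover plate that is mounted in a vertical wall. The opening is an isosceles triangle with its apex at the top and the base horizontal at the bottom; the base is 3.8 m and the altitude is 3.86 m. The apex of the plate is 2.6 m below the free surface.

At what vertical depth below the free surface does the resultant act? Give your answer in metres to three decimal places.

γ = ρg = 1433 × 9.81 / 1000 = 14.05773 kN/m³.
With the apex up, the centroid sits 2h/3 = 2 × 3.86/3 = 2.57333 m below the apex, so the centroid depth is h_c = 2.6 + 2.57333 = 5.17333 m.
A = ½ × 3.8 × 3.86 = 7.334 m².
Resultant F = γ·h_c·A = 14.05773 × 5.17333 × 7.334 = 533.367 kN.
I_c = b·h³/36 = 3.8 × 3.86³/36 = 6.07076 m⁴.
Centre of pressure: y_p = y_c + I_c/(y_c·A) = 5.17333 + 6.07076/(5.17333 × 7.334) = 5.17333 + 0.160004 = 5.33333 m along the plane.

h_p = 5.333 m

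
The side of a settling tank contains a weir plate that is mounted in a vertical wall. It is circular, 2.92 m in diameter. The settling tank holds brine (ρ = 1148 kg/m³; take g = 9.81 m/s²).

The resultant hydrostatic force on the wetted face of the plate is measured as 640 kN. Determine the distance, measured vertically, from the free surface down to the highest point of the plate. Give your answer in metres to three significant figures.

γ = ρg = 1148 × 9.81 / 1000 = 11.26188 kN/m³.
A = π(1.46)² = 6.69662 m².
From F = γ·h_c·A, the centroid depth is h_c = 640/(11.26188 × 6.69662) = 8.4862 m.
The centroid is at the centre, 1.46 m below the top of the plate, so the highest point sits at h_top = 8.4862 − 1.46 = 7.0262 m below the surface.

d_top ≈ 7.03 m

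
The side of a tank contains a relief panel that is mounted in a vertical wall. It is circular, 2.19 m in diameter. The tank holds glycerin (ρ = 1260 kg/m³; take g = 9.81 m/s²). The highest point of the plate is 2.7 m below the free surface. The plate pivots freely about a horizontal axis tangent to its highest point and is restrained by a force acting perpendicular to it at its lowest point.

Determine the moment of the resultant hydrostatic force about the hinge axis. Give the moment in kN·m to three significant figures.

γ = ρg = 1260 × 9.81 / 1000 = 12.3606 kN/m³.
The centroid is at the centre, 1.095 m below the top of the plate, so the centroid depth is h_c = 2.7 + 1.095 = 3.795 m.
A = π(1.095)² = 3.76685 m².
Resultant F = γ·h_c·A = 12.3606 × 3.795 × 3.76685 = 176.697 kN.
I_c = πr⁴/4 = π × 1.095⁴/4 = 1.12914 m⁴.
Centre of pressure: y_p = y_c + I_c/(y_c·A) = 3.795 + 1.12914/(3.795 × 3.76685) = 3.795 + 0.0789874 = 3.87399 m along the plane.
The resultant acts 1.095 + 0.0789874 = 1.17399 m (along the plate) below the hinge at the top edge, so the moment about the hinge is M = F × 1.17399 = 176.697 × 1.17399 = 207.441 kN·m.

M ≈ 207 kN·m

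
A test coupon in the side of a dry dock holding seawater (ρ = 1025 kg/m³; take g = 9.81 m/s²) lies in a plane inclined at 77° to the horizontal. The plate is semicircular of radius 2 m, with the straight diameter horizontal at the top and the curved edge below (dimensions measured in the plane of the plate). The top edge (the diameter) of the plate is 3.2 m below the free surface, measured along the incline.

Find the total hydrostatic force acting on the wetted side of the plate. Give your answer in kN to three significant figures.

γ = ρg = 1025 × 9.81 / 1000 = 10.05525 kN/m³.
Let θ = 77° be the plate's angle to the horizontal; measure y along the incline from where the plane meets the free surface. Vertical depth h = y·sinθ with sinθ = 0.974370.
The centroid of a semicircle lies 4r/(3π) = 0.848826 m from the diameter, here below the top edge, so y_c = 3.2 + 0.848826 = 4.04883 m and h_c = 4.04883 × 0.974370 = 3.94506 m.
A = πr²/2 = π × 2²/2 = 6.28319 m².
Resultant F = γ·h_c·A = 10.05525 × 3.94506 × 6.28319 = 249.245 kN.

F ≈ 249 kN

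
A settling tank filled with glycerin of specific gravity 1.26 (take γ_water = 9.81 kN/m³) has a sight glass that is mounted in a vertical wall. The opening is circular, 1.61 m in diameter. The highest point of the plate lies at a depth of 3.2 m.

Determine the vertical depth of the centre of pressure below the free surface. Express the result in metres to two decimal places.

h_p = 4.05 m

γ = 1.26 × 9.81 = 12.3606 kN/m³.
The centroid is at the centre, 0.805 m below the top of the plate, so the centroid depth is h_c = 3.2 + 0.805 = 4.005 m.
A = π(0.805)² = 2.03583 m².
Resultant F = γ·h_c·A = 12.3606 × 4.005 × 2.03583 = 100.782 kN.
I_c = πr⁴/4 = π × 0.805⁴/4 = 0.329817 m⁴.
Centre of pressure: y_p = y_c + I_c/(y_c·A) = 4.005 + 0.329817/(4.005 × 2.03583) = 4.005 + 0.040451 = 4.04545 m along the plane.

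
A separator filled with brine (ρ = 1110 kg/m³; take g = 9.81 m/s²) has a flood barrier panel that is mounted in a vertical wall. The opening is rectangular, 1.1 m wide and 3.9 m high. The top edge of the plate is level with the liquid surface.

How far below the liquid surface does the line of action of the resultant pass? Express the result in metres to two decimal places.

h_p = 2.60 m

γ = ρg = 1110 × 9.81 / 1000 = 10.8891 kN/m³.
The centroid lies 3.9/2 = 1.95 m below the top edge, so the centroid depth is h_c = 1.95 m.
A = 1.1 × 3.9 = 4.29 m².
Resultant F = γ·h_c·A = 10.8891 × 1.95 × 4.29 = 91.0928 kN.
I_c = b·h³/12 = 1.1 × 3.9³/12 = 5.43757 m⁴.
Centre of pressure: y_p = y_c + I_c/(y_c·A) = 1.95 + 5.43757/(1.95 × 4.29) = 1.95 + 0.649999 = 2.6 m along the plane.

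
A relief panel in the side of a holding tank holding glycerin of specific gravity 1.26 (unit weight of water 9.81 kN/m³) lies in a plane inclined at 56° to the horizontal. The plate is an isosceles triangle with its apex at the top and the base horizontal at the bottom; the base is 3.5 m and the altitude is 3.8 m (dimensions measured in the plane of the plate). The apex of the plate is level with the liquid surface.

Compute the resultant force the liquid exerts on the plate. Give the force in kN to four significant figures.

F ≈ 172.6 kN

γ = 1.26 × 9.81 = 12.3606 kN/m³.
Let θ = 56° be the plate's angle to the horizontal; measure y along the incline from where the plane meets the free surface. Vertical depth h = y·sinθ with sinθ = 0.829038.
With the apex up, the centroid sits 2h/3 = 2 × 3.8/3 = 2.53333 m below the apex, so y_c = 2.53333 m and h_c = 2.53333 × 0.829038 = 2.10023 m.
A = ½ × 3.5 × 3.8 = 6.65 m².
Resultant F = γ·h_c·A = 12.3606 × 2.10023 × 6.65 = 172.635 kN.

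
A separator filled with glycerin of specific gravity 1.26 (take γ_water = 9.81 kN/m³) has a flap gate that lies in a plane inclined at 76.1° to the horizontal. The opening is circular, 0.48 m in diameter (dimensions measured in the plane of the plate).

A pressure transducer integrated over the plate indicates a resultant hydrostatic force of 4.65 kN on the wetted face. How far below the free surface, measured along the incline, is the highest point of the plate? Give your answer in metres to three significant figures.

y_top ≈ 1.90 m

γ = 1.26 × 9.81 = 12.3606 kN/m³.
A = π(0.24)² = 0.180956 m².
From F = γ·h_c·A, the centroid depth is h_c = 4.65/(12.3606 × 0.180956) = 2.07893 m.
Let θ = 76.1° be the plate's angle to the horizontal; measure y along the incline from where the plane meets the free surface. Vertical depth h = y·sinθ with sinθ = 0.970716.
Along the incline, y_c = h_c/sinθ = 2.07893/0.970716 = 2.14165 m.
The centroid is at the centre, 0.24 m below the top of the plate, so the highest point sits at y_top = 2.14165 − 0.24 = 1.90165 m along the incline.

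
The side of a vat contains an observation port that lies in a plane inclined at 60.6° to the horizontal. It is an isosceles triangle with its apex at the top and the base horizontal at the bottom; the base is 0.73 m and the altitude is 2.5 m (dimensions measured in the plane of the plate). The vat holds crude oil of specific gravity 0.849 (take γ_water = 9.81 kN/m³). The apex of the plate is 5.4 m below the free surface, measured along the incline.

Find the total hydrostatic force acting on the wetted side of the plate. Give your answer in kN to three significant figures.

F ≈ 46.8 kN

γ = 0.849 × 9.81 = 8.32869 kN/m³.
Let θ = 60.6° be the plate's angle to the horizontal; measure y along the incline from where the plane meets the free surface. Vertical depth h = y·sinθ with sinθ = 0.871214.
With the apex up, the centroid sits 2h/3 = 2 × 2.5/3 = 1.66667 m below the apex, so y_c = 5.4 + 1.66667 = 7.06667 m and h_c = 7.06667 × 0.871214 = 6.15658 m.
A = ½ × 0.73 × 2.5 = 0.9125 m².
Resultant F = γ·h_c·A = 8.32869 × 6.15658 × 0.9125 = 46.7896 kN.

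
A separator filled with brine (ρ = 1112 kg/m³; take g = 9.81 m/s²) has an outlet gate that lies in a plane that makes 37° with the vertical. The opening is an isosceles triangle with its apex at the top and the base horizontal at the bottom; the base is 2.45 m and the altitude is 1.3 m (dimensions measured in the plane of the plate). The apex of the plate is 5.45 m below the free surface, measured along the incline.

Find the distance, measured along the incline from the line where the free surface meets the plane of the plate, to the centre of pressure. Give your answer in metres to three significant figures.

y_p = 6.33 m

γ = ρg = 1112 × 9.81 / 1000 = 10.90872 kN/m³.
The plate makes 37° with the vertical, i.e. θ = 90° − 37° = 53° to the horizontal. Measuring y along the incline from the free-surface line, vertical depth h = y·sinθ with sinθ = 0.798636.
With the apex up, the centroid sits 2h/3 = 2 × 1.3/3 = 0.866667 m below the apex, so y_c = 5.45 + 0.866667 = 6.31667 m and h_c = 6.31667 × 0.798636 = 5.04472 m.
A = ½ × 2.45 × 1.3 = 1.5925 m².
Resultant F = γ·h_c·A = 10.90872 × 5.04472 × 1.5925 = 87.6376 kN.
I_c = b·h³/36 = 2.45 × 1.3³/36 = 0.149518 m⁴.
Centre of pressure: y_p = y_c + I_c/(y_c·A) = 6.31667 + 0.149518/(6.31667 × 1.5925) = 6.31667 + 0.0148637 = 6.33153 m along the plane.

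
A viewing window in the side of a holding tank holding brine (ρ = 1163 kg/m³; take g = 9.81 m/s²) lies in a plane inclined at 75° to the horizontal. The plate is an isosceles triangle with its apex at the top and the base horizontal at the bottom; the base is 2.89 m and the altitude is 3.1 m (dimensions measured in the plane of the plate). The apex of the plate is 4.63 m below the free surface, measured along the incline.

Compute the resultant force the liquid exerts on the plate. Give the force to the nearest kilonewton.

γ = ρg = 1163 × 9.81 / 1000 = 11.40903 kN/m³.
Let θ = 75° be the plate's angle to the horizontal; measure y along the incline from where the plane meets the free surface. Vertical depth h = y·sinθ with sinθ = 0.965926.
With the apex up, the centroid sits 2h/3 = 2 × 3.1/3 = 2.06667 m below the apex, so y_c = 4.63 + 2.06667 = 6.69667 m and h_c = 6.69667 × 0.965926 = 6.46849 m.
A = ½ × 2.89 × 3.1 = 4.4795 m².
Resultant F = γ·h_c·A = 11.40903 × 6.46849 × 4.4795 = 330.584 kN.

F ≈ 331 kN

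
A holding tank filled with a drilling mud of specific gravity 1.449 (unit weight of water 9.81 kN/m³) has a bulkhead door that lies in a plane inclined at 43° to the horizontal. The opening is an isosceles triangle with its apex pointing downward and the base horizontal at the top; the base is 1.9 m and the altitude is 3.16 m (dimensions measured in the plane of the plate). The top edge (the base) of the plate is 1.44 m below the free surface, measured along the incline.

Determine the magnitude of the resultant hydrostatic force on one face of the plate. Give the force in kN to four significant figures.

γ = 1.449 × 9.81 = 14.21469 kN/m³.
Let θ = 43° be the plate's angle to the horizontal; measure y along the incline from where the plane meets the free surface. Vertical depth h = y·sinθ with sinθ = 0.681998.
With the apex down, the centroid sits h/3 = 3.16/3 = 1.05333 m below the base (the top edge), so y_c = 1.44 + 1.05333 = 2.49333 m and h_c = 2.49333 × 0.681998 = 1.70045 m.
A = ½ × 1.9 × 3.16 = 3.002 m².
Resultant F = γ·h_c·A = 14.21469 × 1.70045 × 3.002 = 72.5625 kN.

F ≈ 72.56 kN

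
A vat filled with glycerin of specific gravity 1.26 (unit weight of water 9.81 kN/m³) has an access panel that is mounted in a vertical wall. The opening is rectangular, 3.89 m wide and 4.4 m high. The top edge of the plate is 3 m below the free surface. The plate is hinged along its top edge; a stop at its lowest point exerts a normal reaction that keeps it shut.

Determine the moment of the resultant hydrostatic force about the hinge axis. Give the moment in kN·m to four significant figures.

M ≈ 2762 kN·m

γ = 1.26 × 9.81 = 12.3606 kN/m³.
The centroid lies 4.4/2 = 2.2 m below the top edge, so the centroid depth is h_c = 3 + 2.2 = 5.2 m.
A = 3.89 × 4.4 = 17.116 m².
Resultant F = γ·h_c·A = 12.3606 × 5.2 × 17.116 = 1100.13 kN.
I_c = b·h³/12 = 3.89 × 4.4³/12 = 27.6138 m⁴.
Centre of pressure: y_p = y_c + I_c/(y_c·A) = 5.2 + 27.6138/(5.2 × 17.116) = 5.2 + 0.310256 = 5.51026 m along the plane.
The resultant acts 2.2 + 0.310256 = 2.51026 m (along the plate) below the hinge at the top edge, so the moment about the hinge is M = F × 2.51026 = 1100.13 × 2.51026 = 2761.61 kN·m.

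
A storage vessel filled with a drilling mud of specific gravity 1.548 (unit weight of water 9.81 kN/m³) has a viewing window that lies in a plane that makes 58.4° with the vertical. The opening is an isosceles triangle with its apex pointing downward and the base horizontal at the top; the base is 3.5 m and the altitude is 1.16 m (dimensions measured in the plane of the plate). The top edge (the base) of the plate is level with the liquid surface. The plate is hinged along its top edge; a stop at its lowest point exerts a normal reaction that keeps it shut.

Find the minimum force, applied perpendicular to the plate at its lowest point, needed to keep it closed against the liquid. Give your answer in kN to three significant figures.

γ = 1.548 × 9.81 = 15.18588 kN/m³.
The plate makes 58.4° with the vertical, i.e. θ = 90° − 58.4° = 31.6° to the horizontal. Measuring y along the incline from the free-surface line, vertical depth h = y·sinθ with sinθ = 0.523986.
With the apex down, the centroid sits h/3 = 1.16/3 = 0.386667 m below the base (the top edge), so y_c = 0.386667 m and h_c = 0.386667 × 0.523986 = 0.202608 m.
A = ½ × 3.5 × 1.16 = 2.03 m².
Resultant F = γ·h_c·A = 15.18588 × 0.202608 × 2.03 = 6.24586 kN.
I_c = b·h³/36 = 3.5 × 1.16³/36 = 0.151754 m⁴.
Centre of pressure: y_p = y_c + I_c/(y_c·A) = 0.386667 + 0.151754/(0.386667 × 2.03) = 0.386667 + 0.193333 = 0.58 m along the plane.
The resultant acts 0.386667 + 0.193333 = 0.58 m (along the plate) below the hinge at the top edge, so the moment about the hinge is M = F × 0.58 = 6.24586 × 0.58 = 3.6226 kN·m.
A normal force at the bottom, 1.16 m from the hinge, must supply this moment: P = 3.6226/1.16 = 3.12293 kN.

P ≈ 3.12 kN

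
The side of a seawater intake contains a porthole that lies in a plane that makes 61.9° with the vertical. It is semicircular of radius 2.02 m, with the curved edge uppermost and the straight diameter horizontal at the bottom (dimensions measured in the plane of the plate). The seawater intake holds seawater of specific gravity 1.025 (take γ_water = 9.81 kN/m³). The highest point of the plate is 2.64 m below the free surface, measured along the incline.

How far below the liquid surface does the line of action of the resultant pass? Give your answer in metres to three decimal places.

γ = 1.025 × 9.81 = 10.05525 kN/m³.
The plate makes 61.9° with the vertical, i.e. θ = 90° − 61.9° = 28.1° to the horizontal. Measuring y along the incline from the free-surface line, vertical depth h = y·sinθ with sinθ = 0.471012.
The centroid lies 4r/(3π) = 0.857315 m above the diameter, so r − 4r/(3π) = 2.02 − 0.857315 = 1.16268 m below the topmost point, so y_c = 2.64 + 1.16268 = 3.80268 m and h_c = 3.80268 × 0.471012 = 1.79111 m.
A = πr²/2 = π × 2.02²/2 = 6.40948 m².
Resultant F = γ·h_c·A = 10.05525 × 1.79111 × 6.40948 = 115.435 kN.
I_c = (π/8 − 8/(9π))·r⁴ = 0.109757 × 2.02⁴ = 1.82742 m⁴.
Centre of pressure: y_p = y_c + I_c/(y_c·A) = 3.80268 + 1.82742/(3.80268 × 6.40948) = 3.80268 + 0.0749766 = 3.87766 m along the plane.
Vertically, h_p = y_p·sinθ = 3.87766 × 0.471012 = 1.82642 m.

h_p = 1.826 m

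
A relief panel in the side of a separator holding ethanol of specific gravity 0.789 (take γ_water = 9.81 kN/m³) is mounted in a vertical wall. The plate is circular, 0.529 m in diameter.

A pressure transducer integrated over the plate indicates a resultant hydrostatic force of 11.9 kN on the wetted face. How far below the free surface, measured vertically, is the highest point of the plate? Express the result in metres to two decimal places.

d_top ≈ 6.73 m

γ = 0.789 × 9.81 = 7.74009 kN/m³.
A = π(0.2645)² = 0.219787 m².
From F = γ·h_c·A, the centroid depth is h_c = 11.9/(7.74009 × 0.219787) = 6.99518 m.
The centroid is at the centre, 0.2645 m below the top of the plate, so the highest point sits at h_top = 6.99518 − 0.2645 = 6.73068 m below the surface.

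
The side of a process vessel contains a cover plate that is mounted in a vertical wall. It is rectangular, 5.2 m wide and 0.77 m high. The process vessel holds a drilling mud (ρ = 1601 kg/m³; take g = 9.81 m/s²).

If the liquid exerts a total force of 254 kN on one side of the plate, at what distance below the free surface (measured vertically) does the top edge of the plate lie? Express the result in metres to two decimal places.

γ = ρg = 1601 × 9.81 / 1000 = 15.70581 kN/m³.
A = 5.2 × 0.77 = 4.004 m².
From F = γ·h_c·A, the centroid depth is h_c = 254/(15.70581 × 4.004) = 4.03905 m.
The centroid lies 0.77/2 = 0.385 m below the top edge, so the top edge sits at h_top = 4.03905 − 0.385 = 3.65405 m below the surface.

d_top ≈ 3.65 m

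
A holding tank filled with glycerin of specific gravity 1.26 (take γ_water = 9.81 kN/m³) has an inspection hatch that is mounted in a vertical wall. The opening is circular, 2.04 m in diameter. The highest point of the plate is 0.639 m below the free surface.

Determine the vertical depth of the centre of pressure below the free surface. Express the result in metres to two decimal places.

h_p = 1.82 m

γ = 1.26 × 9.81 = 12.3606 kN/m³.
The centroid is at the centre, 1.02 m below the top of the plate, so the centroid depth is h_c = 0.639 + 1.02 = 1.659 m.
A = π(1.02)² = 3.26851 m².
Resultant F = γ·h_c·A = 12.3606 × 1.659 × 3.26851 = 67.0248 kN.
I_c = πr⁴/4 = π × 1.02⁴/4 = 0.85014 m⁴.
Centre of pressure: y_p = y_c + I_c/(y_c·A) = 1.659 + 0.85014/(1.659 × 3.26851) = 1.659 + 0.156781 = 1.81578 m along the plane.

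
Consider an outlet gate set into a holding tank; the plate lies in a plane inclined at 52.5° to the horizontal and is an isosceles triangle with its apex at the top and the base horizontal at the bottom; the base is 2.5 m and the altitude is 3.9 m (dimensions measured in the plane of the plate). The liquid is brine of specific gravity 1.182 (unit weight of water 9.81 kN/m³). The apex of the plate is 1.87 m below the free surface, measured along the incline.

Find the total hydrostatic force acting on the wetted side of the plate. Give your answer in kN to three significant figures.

γ = 1.182 × 9.81 = 11.59542 kN/m³.
Let θ = 52.5° be the plate's angle to the horizontal; measure y along the incline from where the plane meets the free surface. Vertical depth h = y·sinθ with sinθ = 0.793353.
With the apex up, the centroid sits 2h/3 = 2 × 3.9/3 = 2.6 m below the apex, so y_c = 1.87 + 2.6 = 4.47 m and h_c = 4.47 × 0.793353 = 3.54629 m.
A = ½ × 2.5 × 3.9 = 4.875 m².
Resultant F = γ·h_c·A = 11.59542 × 3.54629 × 4.875 = 200.464 kN.

F ≈ 200 kN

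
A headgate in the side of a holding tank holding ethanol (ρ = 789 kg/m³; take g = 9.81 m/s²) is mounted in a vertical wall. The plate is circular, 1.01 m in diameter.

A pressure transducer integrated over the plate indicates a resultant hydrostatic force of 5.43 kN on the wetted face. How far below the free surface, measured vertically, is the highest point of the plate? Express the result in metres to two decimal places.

γ = ρg = 789 × 9.81 / 1000 = 7.74009 kN/m³.
A = π(0.505)² = 0.801185 m².
From F = γ·h_c·A, the centroid depth is h_c = 5.43/(7.74009 × 0.801185) = 0.875631 m.
The centroid is at the centre, 0.505 m below the top of the plate, so the highest point sits at h_top = 0.875631 − 0.505 = 0.370631 m below the surface.

d_top ≈ 0.37 m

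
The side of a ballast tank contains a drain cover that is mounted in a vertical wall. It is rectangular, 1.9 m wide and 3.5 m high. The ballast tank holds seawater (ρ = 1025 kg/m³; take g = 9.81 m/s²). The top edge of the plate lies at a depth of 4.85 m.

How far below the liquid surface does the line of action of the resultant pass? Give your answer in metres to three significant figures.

γ = ρg = 1025 × 9.81 / 1000 = 10.05525 kN/m³.
The centroid lies 3.5/2 = 1.75 m below the top edge, so the centroid depth is h_c = 4.85 + 1.75 = 6.6 m.
A = 1.9 × 3.5 = 6.65 m².
Resultant F = γ·h_c·A = 10.05525 × 6.6 × 6.65 = 441.325 kN.
I_c = b·h³/12 = 1.9 × 3.5³/12 = 6.78854 m⁴.
Centre of pressure: y_p = y_c + I_c/(y_c·A) = 6.6 + 6.78854/(6.6 × 6.65) = 6.6 + 0.154672 = 6.75467 m along the plane.

h_p = 6.75 m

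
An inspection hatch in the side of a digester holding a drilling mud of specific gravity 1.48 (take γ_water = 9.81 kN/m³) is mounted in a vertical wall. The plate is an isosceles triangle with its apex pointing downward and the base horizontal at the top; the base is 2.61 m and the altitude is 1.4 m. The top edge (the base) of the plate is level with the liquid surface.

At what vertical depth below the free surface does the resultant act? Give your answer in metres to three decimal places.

γ = 1.48 × 9.81 = 14.5188 kN/m³.
With the apex down, the centroid sits h/3 = 1.4/3 = 0.466667 m below the base (the top edge), so the centroid depth is h_c = 0.466667 m.
A = ½ × 2.61 × 1.4 = 1.827 m².
Resultant F = γ·h_c·A = 14.5188 × 0.466667 × 1.827 = 12.3787 kN.
I_c = b·h³/36 = 2.61 × 1.4³/36 = 0.19894 m⁴.
Centre of pressure: y_p = y_c + I_c/(y_c·A) = 0.466667 + 0.19894/(0.466667 × 1.827) = 0.466667 + 0.233333 = 0.7 m along the plane.

h_p = 0.700 m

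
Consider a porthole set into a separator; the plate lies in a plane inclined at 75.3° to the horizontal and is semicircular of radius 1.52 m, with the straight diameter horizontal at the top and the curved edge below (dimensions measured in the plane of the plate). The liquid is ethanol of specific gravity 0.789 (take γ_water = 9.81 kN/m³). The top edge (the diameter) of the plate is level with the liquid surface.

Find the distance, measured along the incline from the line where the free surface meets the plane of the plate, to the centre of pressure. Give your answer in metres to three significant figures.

γ = 0.789 × 9.81 = 7.74009 kN/m³.
Let θ = 75.3° be the plate's angle to the horizontal; measure y along the incline from where the plane meets the free surface. Vertical depth h = y·sinθ with sinθ = 0.967268.
The centroid of a semicircle lies 4r/(3π) = 0.645108 m from the diameter, here below the top edge, so y_c = 0.645108 m and h_c = 0.645108 × 0.967268 = 0.623992 m.
A = πr²/2 = π × 1.52²/2 = 3.62917 m².
Resultant F = γ·h_c·A = 7.74009 × 0.623992 × 3.62917 = 17.528 kN.
I_c = (π/8 − 8/(9π))·r⁴ = 0.109757 × 1.52⁴ = 0.585877 m⁴.
Centre of pressure: y_p = y_c + I_c/(y_c·A) = 0.645108 + 0.585877/(0.645108 × 3.62917) = 0.645108 + 0.250246 = 0.895354 m along the plane.

y_p = 0.895 m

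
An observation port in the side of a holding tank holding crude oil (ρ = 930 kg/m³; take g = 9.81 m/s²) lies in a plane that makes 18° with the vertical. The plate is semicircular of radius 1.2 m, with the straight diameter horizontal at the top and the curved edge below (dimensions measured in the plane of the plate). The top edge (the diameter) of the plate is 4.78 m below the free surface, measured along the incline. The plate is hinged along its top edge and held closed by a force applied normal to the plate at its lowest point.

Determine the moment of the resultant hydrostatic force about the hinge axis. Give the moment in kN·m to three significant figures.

γ = ρg = 930 × 9.81 / 1000 = 9.1233 kN/m³.
The plate makes 18° with the vertical, i.e. θ = 90° − 18° = 72° to the horizontal. Measuring y along the incline from the free-surface line, vertical depth h = y·sinθ with sinθ = 0.951057.
The centroid of a semicircle lies 4r/(3π) = 0.509296 m from the diameter, here below the top edge, so y_c = 4.78 + 0.509296 = 5.2893 m and h_c = 5.2893 × 0.951057 = 5.03043 m.
A = πr²/2 = π × 1.2²/2 = 2.26195 m².
Resultant F = γ·h_c·A = 9.1233 × 5.03043 × 2.26195 = 103.81 kN.
I_c = (π/8 − 8/(9π))·r⁴ = 0.109757 × 1.2⁴ = 0.227592 m⁴.
Centre of pressure: y_p = y_c + I_c/(y_c·A) = 5.2893 + 0.227592/(5.2893 × 2.26195) = 5.2893 + 0.0190229 = 5.30832 m along the plane.
The resultant acts 0.509296 + 0.0190229 = 0.528319 m (along the plate) below the hinge at the top edge, so the moment about the hinge is M = F × 0.528319 = 103.81 × 0.528319 = 54.8448 kN·m.

M ≈ 54.8 kN·m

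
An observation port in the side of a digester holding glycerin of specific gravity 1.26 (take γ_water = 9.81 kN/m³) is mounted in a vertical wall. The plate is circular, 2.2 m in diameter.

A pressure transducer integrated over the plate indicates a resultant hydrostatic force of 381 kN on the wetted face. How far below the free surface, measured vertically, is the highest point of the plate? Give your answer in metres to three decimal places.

γ = 1.26 × 9.81 = 12.3606 kN/m³.
A = π(1.1)² = 3.80133 m².
From F = γ·h_c·A, the centroid depth is h_c = 381/(12.3606 × 3.80133) = 8.10867 m.
The centroid is at the centre, 1.1 m below the top of the plate, so the highest point sits at h_top = 8.10867 − 1.1 = 7.00867 m below the surface.

d_top ≈ 7.009 m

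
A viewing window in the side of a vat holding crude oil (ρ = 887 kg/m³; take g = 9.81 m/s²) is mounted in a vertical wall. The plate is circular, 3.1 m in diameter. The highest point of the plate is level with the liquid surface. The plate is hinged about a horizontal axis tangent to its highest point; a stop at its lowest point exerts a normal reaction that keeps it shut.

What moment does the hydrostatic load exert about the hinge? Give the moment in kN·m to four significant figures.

γ = ρg = 887 × 9.81 / 1000 = 8.70147 kN/m³.
The centroid is at the centre, 1.55 m below the top of the plate, so the centroid depth is h_c = 1.55 m.
A = π(1.55)² = 7.54768 m².
Resultant F = γ·h_c·A = 8.70147 × 1.55 × 7.54768 = 101.798 kN.
I_c = πr⁴/4 = π × 1.55⁴/4 = 4.53332 m⁴.
Centre of pressure: y_p = y_c + I_c/(y_c·A) = 1.55 + 4.53332/(1.55 × 7.54768) = 1.55 + 0.3875 = 1.9375 m along the plane.
The resultant acts 1.55 + 0.3875 = 1.9375 m (along the plate) below the hinge at the top edge, so the moment about the hinge is M = F × 1.9375 = 101.798 × 1.9375 = 197.234 kN·m.

M ≈ 197.2 kN·m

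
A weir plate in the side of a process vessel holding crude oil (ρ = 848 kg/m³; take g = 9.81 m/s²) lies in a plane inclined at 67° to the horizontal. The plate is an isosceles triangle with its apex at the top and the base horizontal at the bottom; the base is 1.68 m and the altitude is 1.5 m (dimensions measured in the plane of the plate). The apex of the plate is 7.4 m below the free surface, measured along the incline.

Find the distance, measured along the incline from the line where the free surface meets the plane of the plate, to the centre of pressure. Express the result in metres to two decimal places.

γ = ρg = 848 × 9.81 / 1000 = 8.31888 kN/m³.
Let θ = 67° be the plate's angle to the horizontal; measure y along the incline from where the plane meets the free surface. Vertical depth h = y·sinθ with sinθ = 0.920505.
With the apex up, the centroid sits 2h/3 = 2 × 1.5/3 = 1 m below the apex, so y_c = 7.4 + 1 = 8.4 m and h_c = 8.4 × 0.920505 = 7.73224 m.
A = ½ × 1.68 × 1.5 = 1.26 m².
Resultant F = γ·h_c·A = 8.31888 × 7.73224 × 1.26 = 81.0477 kN.
I_c = b·h³/36 = 1.68 × 1.5³/36 = 0.1575 m⁴.
Centre of pressure: y_p = y_c + I_c/(y_c·A) = 8.4 + 0.1575/(8.4 × 1.26) = 8.4 + 0.014881 = 8.41488 m along the plane.

y_p = 8.41 m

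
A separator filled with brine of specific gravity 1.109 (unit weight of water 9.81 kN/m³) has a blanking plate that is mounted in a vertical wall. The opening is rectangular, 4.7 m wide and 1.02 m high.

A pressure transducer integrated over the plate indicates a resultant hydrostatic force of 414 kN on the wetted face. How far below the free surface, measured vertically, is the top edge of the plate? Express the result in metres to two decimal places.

d_top ≈ 7.43 m

γ = 1.109 × 9.81 = 10.87929 kN/m³.
A = 4.7 × 1.02 = 4.794 m².
From F = γ·h_c·A, the centroid depth is h_c = 414/(10.87929 × 4.794) = 7.93783 m.
The centroid lies 1.02/2 = 0.51 m below the top edge, so the top edge sits at h_top = 7.93783 − 0.51 = 7.42783 m below the surface.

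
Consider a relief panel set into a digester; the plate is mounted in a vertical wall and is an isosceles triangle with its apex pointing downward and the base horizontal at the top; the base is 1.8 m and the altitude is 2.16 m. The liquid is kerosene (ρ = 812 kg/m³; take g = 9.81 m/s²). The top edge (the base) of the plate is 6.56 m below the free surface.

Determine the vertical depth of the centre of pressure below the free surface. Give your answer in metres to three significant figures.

h_p = 7.32 m

γ = ρg = 812 × 9.81 / 1000 = 7.96572 kN/m³.
With the apex down, the centroid sits h/3 = 2.16/3 = 0.72 m below the base (the top edge), so the centroid depth is h_c = 6.56 + 0.72 = 7.28 m.
A = ½ × 1.8 × 2.16 = 1.944 m².
Resultant F = γ·h_c·A = 7.96572 × 7.28 × 1.944 = 112.733 kN.
I_c = b·h³/36 = 1.8 × 2.16³/36 = 0.503885 m⁴.
Centre of pressure: y_p = y_c + I_c/(y_c·A) = 7.28 + 0.503885/(7.28 × 1.944) = 7.28 + 0.0356044 = 7.3156 m along the plane.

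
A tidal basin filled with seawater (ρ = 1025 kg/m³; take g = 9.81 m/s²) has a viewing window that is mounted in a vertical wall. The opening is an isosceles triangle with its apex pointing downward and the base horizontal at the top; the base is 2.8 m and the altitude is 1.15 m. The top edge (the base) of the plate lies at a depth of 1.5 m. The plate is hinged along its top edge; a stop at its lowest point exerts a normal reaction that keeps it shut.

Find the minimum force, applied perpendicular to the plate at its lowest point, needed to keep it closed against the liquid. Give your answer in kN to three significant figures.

γ = ρg = 1025 × 9.81 / 1000 = 10.05525 kN/m³.
With the apex down, the centroid sits h/3 = 1.15/3 = 0.383333 m below the base (the top edge), so the centroid depth is h_c = 1.5 + 0.383333 = 1.88333 m.
A = ½ × 2.8 × 1.15 = 1.61 m².
Resultant F = γ·h_c·A = 10.05525 × 1.88333 × 1.61 = 30.4891 kN.
I_c = b·h³/36 = 2.8 × 1.15³/36 = 0.11829 m⁴.
Centre of pressure: y_p = y_c + I_c/(y_c·A) = 1.88333 + 0.11829/(1.88333 × 1.61) = 1.88333 + 0.0390118 = 1.92234 m along the plane.
The resultant acts 0.383333 + 0.0390118 = 0.422345 m (along the plate) below the hinge at the top edge, so the moment about the hinge is M = F × 0.422345 = 30.4891 × 0.422345 = 12.8769 kN·m.
A normal force at the bottom, 1.15 m from the hinge, must supply this moment: P = 12.8769/1.15 = 11.1973 kN.

P ≈ 11.2 kN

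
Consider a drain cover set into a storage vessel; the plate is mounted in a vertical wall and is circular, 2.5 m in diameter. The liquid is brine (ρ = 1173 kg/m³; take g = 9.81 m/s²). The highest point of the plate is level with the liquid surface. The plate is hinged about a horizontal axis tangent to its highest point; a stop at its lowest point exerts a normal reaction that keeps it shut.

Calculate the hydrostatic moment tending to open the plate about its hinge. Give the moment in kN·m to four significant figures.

γ = ρg = 1173 × 9.81 / 1000 = 11.50713 kN/m³.
The centroid is at the centre, 1.25 m below the top of the plate, so the centroid depth is h_c = 1.25 m.
A = π(1.25)² = 4.90874 m².
Resultant F = γ·h_c·A = 11.50713 × 1.25 × 4.90874 = 70.6069 kN.
I_c = πr⁴/4 = π × 1.25⁴/4 = 1.91748 m⁴.
Centre of pressure: y_p = y_c + I_c/(y_c·A) = 1.25 + 1.91748/(1.25 × 4.90874) = 1.25 + 0.312501 = 1.5625 m along the plane.
The resultant acts 1.25 + 0.312501 = 1.5625 m (along the plate) below the hinge at the top edge, so the moment about the hinge is M = F × 1.5625 = 70.6069 × 1.5625 = 110.323 kN·m.

M ≈ 110.3 kN·m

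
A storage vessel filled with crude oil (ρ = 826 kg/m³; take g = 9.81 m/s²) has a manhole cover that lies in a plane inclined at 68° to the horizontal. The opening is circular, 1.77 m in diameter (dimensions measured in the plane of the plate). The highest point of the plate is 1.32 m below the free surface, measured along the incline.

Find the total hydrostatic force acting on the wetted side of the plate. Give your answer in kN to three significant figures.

γ = ρg = 826 × 9.81 / 1000 = 8.10306 kN/m³.
Let θ = 68° be the plate's angle to the horizontal; measure y along the incline from where the plane meets the free surface. Vertical depth h = y·sinθ with sinθ = 0.927184.
The centroid is at the centre, 0.885 m below the top of the plate, so y_c = 1.32 + 0.885 = 2.205 m and h_c = 2.205 × 0.927184 = 2.04444 m.
A = π(0.885)² = 2.46057 m².
Resultant F = γ·h_c·A = 8.10306 × 2.04444 × 2.46057 = 40.7623 kN.

F ≈ 40.8 kN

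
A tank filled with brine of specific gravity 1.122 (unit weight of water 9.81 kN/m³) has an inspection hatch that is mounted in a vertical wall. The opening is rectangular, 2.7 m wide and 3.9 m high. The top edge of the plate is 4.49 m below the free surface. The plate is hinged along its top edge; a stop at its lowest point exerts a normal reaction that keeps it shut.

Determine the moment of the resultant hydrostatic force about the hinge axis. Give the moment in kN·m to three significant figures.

M ≈ 1600 kN·m

γ = 1.122 × 9.81 = 11.00682 kN/m³.
The centroid lies 3.9/2 = 1.95 m below the top edge, so the centroid depth is h_c = 4.49 + 1.95 = 6.44 m.
A = 2.7 × 3.9 = 10.53 m².
Resultant F = γ·h_c·A = 11.00682 × 6.44 × 10.53 = 746.408 kN.
I_c = b·h³/12 = 2.7 × 3.9³/12 = 13.3468 m⁴.
Centre of pressure: y_p = y_c + I_c/(y_c·A) = 6.44 + 13.3468/(6.44 × 10.53) = 6.44 + 0.196817 = 6.63682 m along the plane.
The resultant acts 1.95 + 0.196817 = 2.14682 m (along the plate) below the hinge at the top edge, so the moment about the hinge is M = F × 2.14682 = 746.408 × 2.14682 = 1602.4 kN·m.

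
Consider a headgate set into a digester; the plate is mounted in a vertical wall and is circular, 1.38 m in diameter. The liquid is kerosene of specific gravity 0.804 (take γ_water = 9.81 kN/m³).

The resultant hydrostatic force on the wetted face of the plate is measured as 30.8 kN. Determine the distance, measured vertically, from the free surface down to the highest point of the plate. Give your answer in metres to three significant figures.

d_top ≈ 1.92 m

γ = 0.804 × 9.81 = 7.88724 kN/m³.
A = π(0.69)² = 1.49571 m².
From F = γ·h_c·A, the centroid depth is h_c = 30.8/(7.88724 × 1.49571) = 2.61083 m.
The centroid is at the centre, 0.69 m below the top of the plate, so the highest point sits at h_top = 2.61083 − 0.69 = 1.92083 m below the surface.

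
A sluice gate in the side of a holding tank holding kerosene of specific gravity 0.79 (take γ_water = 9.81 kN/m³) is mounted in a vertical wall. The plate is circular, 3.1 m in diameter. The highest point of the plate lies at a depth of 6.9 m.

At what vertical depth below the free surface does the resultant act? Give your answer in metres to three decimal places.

h_p = 8.521 m

γ = 0.79 × 9.81 = 7.7499 kN/m³.
The centroid is at the centre, 1.55 m below the top of the plate, so the centroid depth is h_c = 6.9 + 1.55 = 8.45 m.
A = π(1.55)² = 7.54768 m².
Resultant F = γ·h_c·A = 7.7499 × 8.45 × 7.54768 = 494.272 kN.
I_c = πr⁴/4 = π × 1.55⁴/4 = 4.53332 m⁴.
Centre of pressure: y_p = y_c + I_c/(y_c·A) = 8.45 + 4.53332/(8.45 × 7.54768) = 8.45 + 0.0710798 = 8.52108 m along the plane.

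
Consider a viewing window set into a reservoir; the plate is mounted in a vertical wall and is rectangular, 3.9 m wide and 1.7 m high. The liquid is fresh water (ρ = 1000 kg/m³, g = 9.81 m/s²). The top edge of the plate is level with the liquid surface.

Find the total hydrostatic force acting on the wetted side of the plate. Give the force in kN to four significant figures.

F ≈ 55.28 kN

γ = ρg = 1000 × 9.81 = 9810 N/m³ = 9.81 kN/m³.
The centroid lies 1.7/2 = 0.85 m below the top edge, so the centroid depth is h_c = 0.85 m.
A = 3.9 × 1.7 = 6.63 m².
Resultant F = γ·h_c·A = 9.81 × 0.85 × 6.63 = 55.2843 kN.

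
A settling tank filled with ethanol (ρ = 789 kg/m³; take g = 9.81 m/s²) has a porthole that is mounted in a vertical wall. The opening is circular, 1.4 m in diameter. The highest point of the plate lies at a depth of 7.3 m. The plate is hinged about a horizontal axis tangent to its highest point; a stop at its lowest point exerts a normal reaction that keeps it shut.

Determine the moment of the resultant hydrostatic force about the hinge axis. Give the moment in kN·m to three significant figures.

M ≈ 68.2 kN·m

γ = ρg = 789 × 9.81 / 1000 = 7.74009 kN/m³.
The centroid is at the centre, 0.7 m below the top of the plate, so the centroid depth is h_c = 7.3 + 0.7 = 8 m.
A = π(0.7)² = 1.53938 m².
Resultant F = γ·h_c·A = 7.74009 × 8 × 1.53938 = 95.3195 kN.
I_c = πr⁴/4 = π × 0.7⁴/4 = 0.188574 m⁴.
Centre of pressure: y_p = y_c + I_c/(y_c·A) = 8 + 0.188574/(8 × 1.53938) = 8 + 0.0153125 = 8.01531 m along the plane.
The resultant acts 0.7 + 0.0153125 = 0.715312 m (along the plate) below the hinge at the top edge, so the moment about the hinge is M = F × 0.715312 = 95.3195 × 0.715312 = 68.1832 kN·m.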